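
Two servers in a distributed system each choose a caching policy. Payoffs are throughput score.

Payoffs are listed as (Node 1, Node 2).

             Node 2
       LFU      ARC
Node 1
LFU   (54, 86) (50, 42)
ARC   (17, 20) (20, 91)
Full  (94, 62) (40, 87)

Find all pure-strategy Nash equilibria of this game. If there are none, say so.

Node 1 against LFU: payoffs 54, 17, 94 → best response Full.
Node 1 against ARC: payoffs 50, 20, 40 → best response LFU.
Node 2 against LFU: payoffs 86, 42 → best response LFU.
Node 2 against ARC: payoffs 20, 91 → best response ARC.
Node 2 against Full: payoffs 62, 87 → best response ARC.
No profile is a mutual best response for all players.

none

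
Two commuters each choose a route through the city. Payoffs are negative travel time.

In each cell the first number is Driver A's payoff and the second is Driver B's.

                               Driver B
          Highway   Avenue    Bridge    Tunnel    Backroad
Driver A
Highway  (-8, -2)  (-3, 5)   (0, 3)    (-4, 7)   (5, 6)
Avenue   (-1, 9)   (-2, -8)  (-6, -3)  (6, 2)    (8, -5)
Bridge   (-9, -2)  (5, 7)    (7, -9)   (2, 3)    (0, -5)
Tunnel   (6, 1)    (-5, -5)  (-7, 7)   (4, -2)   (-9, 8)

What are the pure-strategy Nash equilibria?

Pure NE: (Bridge, Avenue)

Driver A against Highway: payoffs -8, -1, -9, 6 → best response Tunnel.
Driver A against Avenue: payoffs -3, -2, 5, -5 → best response Bridge.
Driver A against Bridge: payoffs 0, -6, 7, -7 → best response Bridge.
Driver A against Tunnel: payoffs -4, 6, 2, 4 → best response Avenue.
Driver A against Backroad: payoffs 5, 8, 0, -9 → best response Avenue.
Driver B against Highway: payoffs -2, 5, 3, 7, 6 → best response Tunnel.
Driver B against Avenue: payoffs 9, -8, -3, 2, -5 → best response Highway.
Driver B against Bridge: payoffs -2, 7, -9, 3, -5 → best response Avenue.
Driver B against Tunnel: payoffs 1, -5, 7, -2, 8 → best response Backroad.
Mutual best responses: (Bridge, Avenue).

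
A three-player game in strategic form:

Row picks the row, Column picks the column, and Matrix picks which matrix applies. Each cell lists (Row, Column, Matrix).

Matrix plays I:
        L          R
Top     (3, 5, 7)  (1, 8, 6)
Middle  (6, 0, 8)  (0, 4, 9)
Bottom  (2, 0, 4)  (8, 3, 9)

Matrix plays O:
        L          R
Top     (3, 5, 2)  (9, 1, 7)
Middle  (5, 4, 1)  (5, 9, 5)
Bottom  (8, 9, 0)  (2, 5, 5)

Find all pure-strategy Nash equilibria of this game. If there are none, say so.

Row against (L, I): payoffs 3, 6, 2 → best response Middle.
Row against (L, O): payoffs 3, 5, 8 → best response Bottom.
Row against (R, I): payoffs 1, 0, 8 → best response Bottom.
Row against (R, O): payoffs 9, 5, 2 → best response Top.
Column against (Top, I): payoffs 5, 8 → best response R.
Column against (Top, O): payoffs 5, 1 → best response L.
Column against (Middle, I): payoffs 0, 4 → best response R.
Column against (Middle, O): payoffs 4, 9 → best response R.
Column against (Bottom, I): payoffs 0, 3 → best response R.
Column against (Bottom, O): payoffs 9, 5 → best response L.
Matrix against (Top, L): payoffs 7, 2 → best response I.
Matrix against (Top, R): payoffs 6, 7 → best response O.
Matrix against (Middle, L): payoffs 8, 1 → best response I.
Matrix against (Middle, R): payoffs 9, 5 → best response I.
Matrix against (Bottom, L): payoffs 4, 0 → best response I.
Matrix against (Bottom, R): payoffs 9, 5 → best response I.
Mutual best responses: (Bottom, R, I).

Pure NE: (Bottom, R, I)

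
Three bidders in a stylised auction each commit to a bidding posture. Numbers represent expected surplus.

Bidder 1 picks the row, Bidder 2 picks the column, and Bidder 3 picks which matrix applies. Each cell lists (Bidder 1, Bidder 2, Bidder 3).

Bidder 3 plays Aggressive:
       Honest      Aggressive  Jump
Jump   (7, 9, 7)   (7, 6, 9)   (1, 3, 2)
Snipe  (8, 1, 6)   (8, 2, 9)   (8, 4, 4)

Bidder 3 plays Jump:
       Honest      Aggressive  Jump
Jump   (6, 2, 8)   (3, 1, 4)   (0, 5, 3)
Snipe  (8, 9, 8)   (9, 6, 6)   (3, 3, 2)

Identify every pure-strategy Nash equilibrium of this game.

(Snipe, Honest, Jump); (Snipe, Jump, Aggressive)

Bidder 1 against (Honest, Aggressive): payoffs 7, 8 → best response Snipe.
Bidder 1 against (Honest, Jump): payoffs 6, 8 → best response Snipe.
Bidder 1 against (Aggressive, Aggressive): payoffs 7, 8 → best response Snipe.
Bidder 1 against (Aggressive, Jump): payoffs 3, 9 → best response Snipe.
Bidder 1 against (Jump, Aggressive): payoffs 1, 8 → best response Snipe.
Bidder 1 against (Jump, Jump): payoffs 0, 3 → best response Snipe.
Bidder 2 against (Jump, Aggressive): payoffs 9, 6, 3 → best response Honest.
Bidder 2 against (Jump, Jump): payoffs 2, 1, 5 → best response Jump.
Bidder 2 against (Snipe, Aggressive): payoffs 1, 2, 4 → best response Jump.
Bidder 2 against (Snipe, Jump): payoffs 9, 6, 3 → best response Honest.
Bidder 3 against (Jump, Honest): payoffs 7, 8 → best response Jump.
Bidder 3 against (Jump, Aggressive): payoffs 9, 4 → best response Aggressive.
Bidder 3 against (Jump, Jump): payoffs 2, 3 → best response Jump.
Bidder 3 against (Snipe, Honest): payoffs 6, 8 → best response Jump.
Bidder 3 against (Snipe, Aggressive): payoffs 9, 6 → best response Aggressive.
Bidder 3 against (Snipe, Jump): payoffs 4, 2 → best response Aggressive.
Mutual best responses: (Snipe, Honest, Jump); (Snipe, Jump, Aggressive).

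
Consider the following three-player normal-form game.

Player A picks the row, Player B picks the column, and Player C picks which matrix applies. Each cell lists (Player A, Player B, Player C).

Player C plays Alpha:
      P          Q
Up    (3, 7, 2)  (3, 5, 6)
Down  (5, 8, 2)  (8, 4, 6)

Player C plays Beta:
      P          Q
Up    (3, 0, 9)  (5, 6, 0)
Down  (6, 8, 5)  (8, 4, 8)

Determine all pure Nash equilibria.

(Down, P, Beta)

(Up, P, Alpha): Player A can switch to Down (3 → 5). Not NE.
(Up, P, Beta): Player A can switch to Down (3 → 6). Not NE.
(Up, Q, Alpha): Player A can switch to Down (3 → 8). Not NE.
(Up, Q, Beta): Player A can switch to Down (5 → 8). Not NE.
(Down, P, Alpha): Player C can switch to Beta (2 → 5). Not NE.
(Down, P, Beta): Player A gets 6, best alternative 3; Player B gets 8, best alternative 4; Player C gets 5, best alternative 2. No profitable deviation — NE.
(Down, Q, Alpha): Player B can switch to P (4 → 8). Not NE.
(Down, Q, Beta): Player B can switch to P (4 → 8). Not NE.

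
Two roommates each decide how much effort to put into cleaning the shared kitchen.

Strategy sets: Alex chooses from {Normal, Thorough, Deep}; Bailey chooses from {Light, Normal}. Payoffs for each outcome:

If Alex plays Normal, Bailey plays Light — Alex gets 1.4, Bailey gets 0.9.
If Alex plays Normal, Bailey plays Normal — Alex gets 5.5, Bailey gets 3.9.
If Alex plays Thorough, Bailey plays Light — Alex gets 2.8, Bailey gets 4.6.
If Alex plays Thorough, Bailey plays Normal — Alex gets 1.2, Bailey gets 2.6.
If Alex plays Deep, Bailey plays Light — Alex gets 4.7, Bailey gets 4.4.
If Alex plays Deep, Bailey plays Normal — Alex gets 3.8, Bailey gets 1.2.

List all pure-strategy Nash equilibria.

(Normal, Normal) and (Deep, Light)

Check each profile: it is a Nash equilibrium iff no player can strictly gain by switching unilaterally.
(Normal, Light): Alex can switch to Thorough (1.4 → 2.8). Not NE.
(Normal, Normal): Alex gets 5.5, best alternative 3.8; Bailey gets 3.9, best alternative 0.9. No profitable deviation — NE.
(Thorough, Light): Alex can switch to Deep (2.8 → 4.7). Not NE.
(Thorough, Normal): Alex can switch to Normal (1.2 → 5.5). Not NE.
(Deep, Light): Alex gets 4.7, best alternative 2.8; Bailey gets 4.4, best alternative 1.2. No profitable deviation — NE.
(Deep, Normal): Alex can switch to Normal (3.8 → 5.5). Not NE.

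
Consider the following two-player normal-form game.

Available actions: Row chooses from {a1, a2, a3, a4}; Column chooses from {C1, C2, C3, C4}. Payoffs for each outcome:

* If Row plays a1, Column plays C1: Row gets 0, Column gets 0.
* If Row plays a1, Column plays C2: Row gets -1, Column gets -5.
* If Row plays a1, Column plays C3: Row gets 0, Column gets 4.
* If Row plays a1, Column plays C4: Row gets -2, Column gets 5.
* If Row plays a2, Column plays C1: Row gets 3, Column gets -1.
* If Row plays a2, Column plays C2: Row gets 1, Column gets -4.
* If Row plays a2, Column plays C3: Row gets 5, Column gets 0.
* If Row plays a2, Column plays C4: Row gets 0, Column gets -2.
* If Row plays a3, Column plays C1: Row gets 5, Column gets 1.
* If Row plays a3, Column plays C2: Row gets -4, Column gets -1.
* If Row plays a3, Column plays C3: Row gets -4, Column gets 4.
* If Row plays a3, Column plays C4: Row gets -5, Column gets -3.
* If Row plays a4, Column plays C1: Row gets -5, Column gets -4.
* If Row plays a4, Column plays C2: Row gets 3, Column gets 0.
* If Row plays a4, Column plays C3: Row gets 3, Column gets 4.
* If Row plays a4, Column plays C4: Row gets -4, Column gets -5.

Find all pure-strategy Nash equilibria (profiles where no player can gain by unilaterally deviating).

(a1, C1): Row can switch to a2 (0 → 3). Not NE.
(a1, C2): Row can switch to a2 (-1 → 1). Not NE.
(a1, C3): Row can switch to a2 (0 → 5). Not NE.
(a1, C4): Row can switch to a2 (-2 → 0). Not NE.
(a2, C1): Row can switch to a3 (3 → 5). Not NE.
(a2, C2): Row can switch to a4 (1 → 3). Not NE.
(a2, C3): Row gets 5, best alternative 3; Column gets 0, best alternative -1. No profitable deviation — NE.
(a2, C4): Column can switch to C1 (-2 → -1). Not NE.
(a3, C1): Column can switch to C3 (1 → 4). Not NE.
(The remaining 7 profiles each have a profitable deviation by the same check.)

The unique pure-strategy Nash equilibrium is (a2, C3).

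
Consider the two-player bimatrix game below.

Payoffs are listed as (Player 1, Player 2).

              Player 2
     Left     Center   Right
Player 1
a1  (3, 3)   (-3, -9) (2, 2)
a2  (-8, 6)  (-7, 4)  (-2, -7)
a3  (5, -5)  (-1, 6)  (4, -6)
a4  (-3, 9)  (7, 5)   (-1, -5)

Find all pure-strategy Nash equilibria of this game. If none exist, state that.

Player 1 against Left: payoffs 3, -8, 5, -3 → best response a3.
Player 1 against Center: payoffs -3, -7, -1, 7 → best response a4.
Player 1 against Right: payoffs 2, -2, 4, -1 → best response a3.
Player 2 against a1: payoffs 3, -9, 2 → best response Left.
Player 2 against a2: payoffs 6, 4, -7 → best response Left.
Player 2 against a3: payoffs -5, 6, -6 → best response Center.
Player 2 against a4: payoffs 9, 5, -5 → best response Left.
No profile is a mutual best response for all players.

There is no pure-strategy Nash equilibrium.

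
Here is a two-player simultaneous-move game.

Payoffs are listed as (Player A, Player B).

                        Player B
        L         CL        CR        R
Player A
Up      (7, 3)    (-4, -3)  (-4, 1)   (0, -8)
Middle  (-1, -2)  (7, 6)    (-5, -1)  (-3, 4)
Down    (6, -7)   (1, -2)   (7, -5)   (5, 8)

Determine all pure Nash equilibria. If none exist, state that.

For each player, find the best response to each opponent profile; mutual best responses are the pure NE.
Player A against L: payoffs 7, -1, 6 → best response Up.
Player A against CL: payoffs -4, 7, 1 → best response Middle.
Player A against CR: payoffs -4, -5, 7 → best response Down.
Player A against R: payoffs 0, -3, 5 → best response Down.
Player B against Up: payoffs 3, -3, 1, -8 → best response L.
Player B against Middle: payoffs -2, 6, -1, 4 → best response CL.
Player B against Down: payoffs -7, -2, -5, 8 → best response R.
Mutual best responses: (Up, L); (Middle, CL); (Down, R).

(Up, L), (Middle, CL), (Down, R)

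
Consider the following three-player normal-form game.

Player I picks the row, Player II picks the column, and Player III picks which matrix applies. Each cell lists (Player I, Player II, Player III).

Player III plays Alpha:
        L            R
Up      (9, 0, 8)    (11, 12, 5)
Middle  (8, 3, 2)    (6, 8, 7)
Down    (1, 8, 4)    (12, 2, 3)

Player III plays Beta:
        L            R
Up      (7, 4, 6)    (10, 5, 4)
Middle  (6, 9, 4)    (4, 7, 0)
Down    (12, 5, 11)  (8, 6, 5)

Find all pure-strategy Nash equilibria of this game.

(Up, L, Alpha): Player II can switch to R (0 → 12). Not NE.
(Up, L, Beta): Player I can switch to Down (7 → 12). Not NE.
(Up, R, Alpha): Player I can switch to Down (11 → 12). Not NE.
(Up, R, Beta): Player III can switch to Alpha (4 → 5). Not NE.
(Middle, L, Alpha): Player I can switch to Up (8 → 9). Not NE.
(Middle, L, Beta): Player I can switch to Up (6 → 7). Not NE.
(The remaining 6 profiles each have a profitable deviation by the same check.)

none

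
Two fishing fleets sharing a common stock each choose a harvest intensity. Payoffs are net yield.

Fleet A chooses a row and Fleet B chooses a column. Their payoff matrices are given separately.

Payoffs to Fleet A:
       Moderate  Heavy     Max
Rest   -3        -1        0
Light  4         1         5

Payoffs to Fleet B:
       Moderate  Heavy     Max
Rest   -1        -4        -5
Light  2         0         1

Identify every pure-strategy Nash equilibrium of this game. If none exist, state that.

(Light, Moderate)

Fleet A against Moderate: payoffs -3, 4 → best response Light.
Fleet A against Heavy: payoffs -1, 1 → best response Light.
Fleet A against Max: payoffs 0, 5 → best response Light.
Fleet B against Rest: payoffs -1, -4, -5 → best response Moderate.
Fleet B against Light: payoffs 2, 0, 1 → best response Moderate.
Mutual best responses: (Light, Moderate).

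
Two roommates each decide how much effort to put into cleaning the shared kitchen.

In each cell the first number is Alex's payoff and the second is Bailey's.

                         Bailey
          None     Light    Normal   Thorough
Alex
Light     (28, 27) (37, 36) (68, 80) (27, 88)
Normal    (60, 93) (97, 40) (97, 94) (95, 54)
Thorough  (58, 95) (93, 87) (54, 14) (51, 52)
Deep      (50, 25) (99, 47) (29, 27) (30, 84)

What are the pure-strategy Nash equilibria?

(Normal, Normal)

(Light, None): Alex can switch to Normal (28 → 60). Not NE.
(Light, Light): Alex can switch to Normal (37 → 97). Not NE.
(Light, Normal): Alex can switch to Normal (68 → 97). Not NE.
(Light, Thorough): Alex can switch to Normal (27 → 95). Not NE.
(Normal, None): Bailey can switch to Normal (93 → 94). Not NE.
(Normal, Light): Alex can switch to Deep (97 → 99). Not NE.
(Normal, Normal): Alex gets 97, best alternative 68; Bailey gets 94, best alternative 93. No profitable deviation — NE.
(Normal, Thorough): Bailey can switch to None (54 → 93). Not NE.
(Thorough, None): Alex can switch to Normal (58 → 60). Not NE.
(Thorough, Light): Alex can switch to Normal (93 → 97). Not NE.
(Thorough, Normal): Alex can switch to Light (54 → 68). Not NE.
(The remaining 5 profiles each have a profitable deviation by the same check.)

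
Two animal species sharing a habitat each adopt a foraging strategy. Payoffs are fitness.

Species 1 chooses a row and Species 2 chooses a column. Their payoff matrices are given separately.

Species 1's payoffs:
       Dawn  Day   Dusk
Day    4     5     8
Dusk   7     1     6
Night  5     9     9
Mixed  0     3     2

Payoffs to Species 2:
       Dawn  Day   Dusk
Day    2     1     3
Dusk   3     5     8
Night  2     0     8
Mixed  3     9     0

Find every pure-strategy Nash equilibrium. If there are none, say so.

Species 1 against Dawn: payoffs 4, 7, 5, 0 → best response Dusk.
Species 1 against Day: payoffs 5, 1, 9, 3 → best response Night.
Species 1 against Dusk: payoffs 8, 6, 9, 2 → best response Night.
Species 2 against Day: payoffs 2, 1, 3 → best response Dusk.
Species 2 against Dusk: payoffs 3, 5, 8 → best response Dusk.
Species 2 against Night: payoffs 2, 0, 8 → best response Dusk.
Species 2 against Mixed: payoffs 3, 9, 0 → best response Day.
Mutual best responses: (Night, Dusk).

Pure NE: (Night, Dusk)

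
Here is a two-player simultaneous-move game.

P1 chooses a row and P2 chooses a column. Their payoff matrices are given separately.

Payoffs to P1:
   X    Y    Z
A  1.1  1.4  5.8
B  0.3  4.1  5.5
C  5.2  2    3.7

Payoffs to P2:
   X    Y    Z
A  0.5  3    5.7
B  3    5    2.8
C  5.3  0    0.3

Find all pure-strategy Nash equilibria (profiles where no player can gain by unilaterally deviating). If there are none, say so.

(A, X): P1 can switch to C (1.1 → 5.2). Not NE.
(A, Y): P1 can switch to B (1.4 → 4.1). Not NE.
(A, Z): P1 gets 5.8, best alternative 5.5; P2 gets 5.7, best alternative 3. No profitable deviation — NE.
(B, X): P1 can switch to A (0.3 → 1.1). Not NE.
(B, Y): P1 gets 4.1, best alternative 2; P2 gets 5, best alternative 3. No profitable deviation — NE.
(B, Z): P1 can switch to A (5.5 → 5.8). Not NE.
(C, X): P1 gets 5.2, best alternative 1.1; P2 gets 5.3, best alternative 0.3. No profitable deviation — NE.
(C, Y): P1 can switch to B (2 → 4.1). Not NE.
(C, Z): P1 can switch to A (3.7 → 5.8). Not NE.

Pure-strategy Nash equilibria: (A, Z) and (B, Y) and (C, X)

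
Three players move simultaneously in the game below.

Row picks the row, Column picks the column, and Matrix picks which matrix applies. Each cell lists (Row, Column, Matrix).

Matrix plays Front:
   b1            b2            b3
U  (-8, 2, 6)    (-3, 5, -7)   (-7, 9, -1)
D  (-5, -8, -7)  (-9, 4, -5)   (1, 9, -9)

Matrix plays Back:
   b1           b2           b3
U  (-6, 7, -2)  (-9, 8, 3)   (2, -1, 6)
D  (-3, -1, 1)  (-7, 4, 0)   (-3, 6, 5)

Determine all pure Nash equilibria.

(U, b1, Front): Row can switch to D (-8 → -5). Not NE.
(U, b1, Back): Row can switch to D (-6 → -3). Not NE.
(U, b2, Front): Column can switch to b3 (5 → 9). Not NE.
(U, b2, Back): Row can switch to D (-9 → -7). Not NE.
(U, b3, Front): Row can switch to D (-7 → 1). Not NE.
(U, b3, Back): Column can switch to b1 (-1 → 7). Not NE.
(D, b1, Front): Column can switch to b2 (-8 → 4). Not NE.
(D, b1, Back): Column can switch to b2 (-1 → 4). Not NE.
(The remaining 4 profiles each have a profitable deviation by the same check.)

No pure-strategy Nash equilibrium.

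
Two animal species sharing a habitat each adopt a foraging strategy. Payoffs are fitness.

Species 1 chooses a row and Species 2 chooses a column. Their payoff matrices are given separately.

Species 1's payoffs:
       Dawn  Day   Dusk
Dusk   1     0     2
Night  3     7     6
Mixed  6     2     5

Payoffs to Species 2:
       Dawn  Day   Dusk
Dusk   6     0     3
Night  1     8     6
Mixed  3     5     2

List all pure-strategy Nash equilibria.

(Dusk, Dawn): Species 1 can switch to Night (1 → 3). Not NE.
(Dusk, Day): Species 1 can switch to Night (0 → 7). Not NE.
(Dusk, Dusk): Species 1 can switch to Night (2 → 6). Not NE.
(Night, Dawn): Species 1 can switch to Mixed (3 → 6). Not NE.
(Night, Day): Species 1 gets 7, best alternative 2; Species 2 gets 8, best alternative 6. No profitable deviation — NE.
(Night, Dusk): Species 2 can switch to Day (6 → 8). Not NE.
(Mixed, Dawn): Species 2 can switch to Day (3 → 5). Not NE.
(The remaining 2 profiles each have a profitable deviation by the same check.)

(Night, Day)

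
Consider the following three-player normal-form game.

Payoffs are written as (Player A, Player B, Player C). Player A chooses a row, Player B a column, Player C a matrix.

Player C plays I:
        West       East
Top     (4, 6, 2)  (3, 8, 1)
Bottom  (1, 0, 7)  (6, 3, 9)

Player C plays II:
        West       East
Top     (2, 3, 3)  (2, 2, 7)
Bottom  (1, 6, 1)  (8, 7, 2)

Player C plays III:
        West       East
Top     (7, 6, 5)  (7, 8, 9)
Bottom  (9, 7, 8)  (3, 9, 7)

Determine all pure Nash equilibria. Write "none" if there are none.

Pure-strategy Nash equilibria: (Top, East, III); (Bottom, East, I)

Player A against (West, I): payoffs 4, 1 → best response Top.
Player A against (West, II): payoffs 2, 1 → best response Top.
Player A against (West, III): payoffs 7, 9 → best response Bottom.
Player A against (East, I): payoffs 3, 6 → best response Bottom.
Player A against (East, II): payoffs 2, 8 → best response Bottom.
Player A against (East, III): payoffs 7, 3 → best response Top.
Player B against (Top, I): payoffs 6, 8 → best response East.
Player B against (Top, II): payoffs 3, 2 → best response West.
Player B against (Top, III): payoffs 6, 8 → best response East.
Player B against (Bottom, I): payoffs 0, 3 → best response East.
Player B against (Bottom, II): payoffs 6, 7 → best response East.
Player B against (Bottom, III): payoffs 7, 9 → best response East.
Player C against (Top, West): payoffs 2, 3, 5 → best response III.
Player C against (Top, East): payoffs 1, 7, 9 → best response III.
Player C against (Bottom, West): payoffs 7, 1, 8 → best response III.
Player C against (Bottom, East): payoffs 9, 2, 7 → best response I.
Mutual best responses: (Top, East, III); (Bottom, East, I).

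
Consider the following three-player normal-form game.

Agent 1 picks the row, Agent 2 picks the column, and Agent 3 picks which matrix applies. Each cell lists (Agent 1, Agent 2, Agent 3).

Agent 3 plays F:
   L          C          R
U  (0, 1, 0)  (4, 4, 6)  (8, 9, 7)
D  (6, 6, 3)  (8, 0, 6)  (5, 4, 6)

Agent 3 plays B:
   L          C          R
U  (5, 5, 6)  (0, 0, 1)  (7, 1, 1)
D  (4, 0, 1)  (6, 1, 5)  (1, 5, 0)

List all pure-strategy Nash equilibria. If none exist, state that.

For each player, find the best response to each opponent profile; mutual best responses are the pure NE.
Agent 1 against (L, F): payoffs 0, 6 → best response D.
Agent 1 against (L, B): payoffs 5, 4 → best response U.
Agent 1 against (C, F): payoffs 4, 8 → best response D.
Agent 1 against (C, B): payoffs 0, 6 → best response D.
Agent 1 against (R, F): payoffs 8, 5 → best response U.
Agent 1 against (R, B): payoffs 7, 1 → best response U.
Agent 2 against (U, F): payoffs 1, 4, 9 → best response R.
Agent 2 against (U, B): payoffs 5, 0, 1 → best response L.
Agent 2 against (D, F): payoffs 6, 0, 4 → best response L.
Agent 2 against (D, B): payoffs 0, 1, 5 → best response R.
Agent 3 against (U, L): payoffs 0, 6 → best response B.
Agent 3 against (U, C): payoffs 6, 1 → best response F.
Agent 3 against (U, R): payoffs 7, 1 → best response F.
Agent 3 against (D, L): payoffs 3, 1 → best response F.
Agent 3 against (D, C): payoffs 6, 5 → best response F.
Agent 3 against (D, R): payoffs 6, 0 → best response F.
Mutual best responses: (U, L, B); (U, R, F); (D, L, F).

Pure-strategy Nash equilibria: (U, L, B) and (U, R, F) and (D, L, F)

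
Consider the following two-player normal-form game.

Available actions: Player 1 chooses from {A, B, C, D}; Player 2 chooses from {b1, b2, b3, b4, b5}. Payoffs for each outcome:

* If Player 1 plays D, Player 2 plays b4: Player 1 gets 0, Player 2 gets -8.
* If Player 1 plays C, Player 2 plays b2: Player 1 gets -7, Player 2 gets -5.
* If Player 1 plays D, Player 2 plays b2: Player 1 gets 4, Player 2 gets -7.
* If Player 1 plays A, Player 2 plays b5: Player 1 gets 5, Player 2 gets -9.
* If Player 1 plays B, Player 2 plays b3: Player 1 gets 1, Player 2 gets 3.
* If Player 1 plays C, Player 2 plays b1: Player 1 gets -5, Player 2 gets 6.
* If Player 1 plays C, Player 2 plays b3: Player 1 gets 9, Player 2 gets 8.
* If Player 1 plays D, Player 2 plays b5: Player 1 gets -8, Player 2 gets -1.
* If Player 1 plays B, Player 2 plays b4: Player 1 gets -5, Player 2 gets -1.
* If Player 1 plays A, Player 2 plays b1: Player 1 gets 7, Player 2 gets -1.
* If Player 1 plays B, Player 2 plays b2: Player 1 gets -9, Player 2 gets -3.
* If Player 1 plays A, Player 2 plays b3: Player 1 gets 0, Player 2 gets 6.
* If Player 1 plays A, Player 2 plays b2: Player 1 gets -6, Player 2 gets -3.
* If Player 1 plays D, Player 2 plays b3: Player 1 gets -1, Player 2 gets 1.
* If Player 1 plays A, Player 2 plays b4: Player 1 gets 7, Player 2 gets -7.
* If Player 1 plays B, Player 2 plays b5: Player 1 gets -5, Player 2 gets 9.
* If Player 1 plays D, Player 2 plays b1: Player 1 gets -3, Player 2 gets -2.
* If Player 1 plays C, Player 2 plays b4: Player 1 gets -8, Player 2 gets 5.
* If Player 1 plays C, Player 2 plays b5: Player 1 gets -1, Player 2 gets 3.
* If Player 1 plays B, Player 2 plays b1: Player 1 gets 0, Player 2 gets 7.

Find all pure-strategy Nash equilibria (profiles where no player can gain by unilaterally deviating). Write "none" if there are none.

Player 1 against b1: payoffs 7, 0, -5, -3 → best response A.
Player 1 against b2: payoffs -6, -9, -7, 4 → best response D.
Player 1 against b3: payoffs 0, 1, 9, -1 → best response C.
Player 1 against b4: payoffs 7, -5, -8, 0 → best response A.
Player 1 against b5: payoffs 5, -5, -1, -8 → best response A.
Player 2 against A: payoffs -1, -3, 6, -7, -9 → best response b3.
Player 2 against B: payoffs 7, -3, 3, -1, 9 → best response b5.
Player 2 against C: payoffs 6, -5, 8, 5, 3 → best response b3.
Player 2 against D: payoffs -2, -7, 1, -8, -1 → best response b3.
Mutual best responses: (C, b3).

The unique pure-strategy Nash equilibrium is (C, b3).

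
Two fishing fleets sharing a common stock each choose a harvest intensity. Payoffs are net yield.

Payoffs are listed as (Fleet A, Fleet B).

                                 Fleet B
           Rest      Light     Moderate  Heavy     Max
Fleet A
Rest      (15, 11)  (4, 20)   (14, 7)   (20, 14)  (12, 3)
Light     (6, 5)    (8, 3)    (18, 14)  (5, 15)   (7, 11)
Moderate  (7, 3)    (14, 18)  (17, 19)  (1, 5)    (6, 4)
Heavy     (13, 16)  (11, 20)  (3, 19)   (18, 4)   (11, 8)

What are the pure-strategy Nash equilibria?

(Rest, Rest): Fleet B can switch to Light (11 → 20). Not NE.
(Rest, Light): Fleet A can switch to Light (4 → 8). Not NE.
(Rest, Moderate): Fleet A can switch to Light (14 → 18). Not NE.
(Rest, Heavy): Fleet B can switch to Light (14 → 20). Not NE.
(Rest, Max): Fleet B can switch to Rest (3 → 11). Not NE.
(Light, Rest): Fleet A can switch to Rest (6 → 15). Not NE.
(Light, Light): Fleet A can switch to Moderate (8 → 14). Not NE.
(Light, Moderate): Fleet B can switch to Heavy (14 → 15). Not NE.
(Light, Heavy): Fleet A can switch to Rest (5 → 20). Not NE.
(Light, Max): Fleet A can switch to Rest (7 → 12). Not NE.
(Moderate, Rest): Fleet A can switch to Rest (7 → 15). Not NE.
(Moderate, Light): Fleet B can switch to Moderate (18 → 19). Not NE.
(The remaining 8 profiles each have a profitable deviation by the same check.)

There is no pure-strategy Nash equilibrium.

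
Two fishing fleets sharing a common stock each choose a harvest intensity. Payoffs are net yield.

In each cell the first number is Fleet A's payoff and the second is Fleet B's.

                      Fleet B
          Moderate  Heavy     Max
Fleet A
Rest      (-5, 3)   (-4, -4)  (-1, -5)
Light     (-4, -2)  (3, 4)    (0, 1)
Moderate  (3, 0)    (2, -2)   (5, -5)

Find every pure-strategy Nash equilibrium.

Pure-strategy Nash equilibria: (Light, Heavy); (Moderate, Moderate)

Fleet A against Moderate: payoffs -5, -4, 3 → best response Moderate.
Fleet A against Heavy: payoffs -4, 3, 2 → best response Light.
Fleet A against Max: payoffs -1, 0, 5 → best response Moderate.
Fleet B against Rest: payoffs 3, -4, -5 → best response Moderate.
Fleet B against Light: payoffs -2, 4, 1 → best response Heavy.
Fleet B against Moderate: payoffs 0, -2, -5 → best response Moderate.
Mutual best responses: (Light, Heavy); (Moderate, Moderate).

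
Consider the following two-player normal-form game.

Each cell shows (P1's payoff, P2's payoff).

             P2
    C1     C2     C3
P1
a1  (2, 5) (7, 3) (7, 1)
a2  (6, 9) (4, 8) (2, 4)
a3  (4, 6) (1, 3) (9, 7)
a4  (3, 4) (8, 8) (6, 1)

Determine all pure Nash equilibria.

The pure Nash equilibria are (a2, C1); (a3, C3); (a4, C2).

For each player, find the best response to each opponent profile; mutual best responses are the pure NE.
P1 against C1: payoffs 2, 6, 4, 3 → best response a2.
P1 against C2: payoffs 7, 4, 1, 8 → best response a4.
P1 against C3: payoffs 7, 2, 9, 6 → best response a3.
P2 against a1: payoffs 5, 3, 1 → best response C1.
P2 against a2: payoffs 9, 8, 4 → best response C1.
P2 against a3: payoffs 6, 3, 7 → best response C3.
P2 against a4: payoffs 4, 8, 1 → best response C2.
Mutual best responses: (a2, C1); (a3, C3); (a4, C2).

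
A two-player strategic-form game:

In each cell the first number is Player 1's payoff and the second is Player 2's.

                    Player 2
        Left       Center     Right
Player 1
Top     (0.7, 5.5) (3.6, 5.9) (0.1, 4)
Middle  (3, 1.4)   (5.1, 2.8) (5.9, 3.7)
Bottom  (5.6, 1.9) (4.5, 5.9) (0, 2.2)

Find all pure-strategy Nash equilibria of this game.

Player 1 against Left: payoffs 0.7, 3, 5.6 → best response Bottom.
Player 1 against Center: payoffs 3.6, 5.1, 4.5 → best response Middle.
Player 1 against Right: payoffs 0.1, 5.9, 0 → best response Middle.
Player 2 against Top: payoffs 5.5, 5.9, 4 → best response Center.
Player 2 against Middle: payoffs 1.4, 2.8, 3.7 → best response Right.
Player 2 against Bottom: payoffs 1.9, 5.9, 2.2 → best response Center.
Mutual best responses: (Middle, Right).

Pure NE: (Middle, Right)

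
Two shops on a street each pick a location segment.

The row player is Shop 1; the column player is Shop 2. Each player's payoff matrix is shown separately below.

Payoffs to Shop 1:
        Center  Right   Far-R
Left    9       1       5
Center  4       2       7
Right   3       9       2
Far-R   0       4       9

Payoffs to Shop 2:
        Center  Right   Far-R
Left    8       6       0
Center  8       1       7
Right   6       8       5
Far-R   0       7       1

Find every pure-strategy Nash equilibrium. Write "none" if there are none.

The pure Nash equilibria are (Left, Center); (Right, Right).

(Left, Center): Shop 1 gets 9, best alternative 4; Shop 2 gets 8, best alternative 6. No profitable deviation — NE.
(Left, Right): Shop 1 can switch to Center (1 → 2). Not NE.
(Left, Far-R): Shop 1 can switch to Center (5 → 7). Not NE.
(Center, Center): Shop 1 can switch to Left (4 → 9). Not NE.
(Center, Right): Shop 1 can switch to Right (2 → 9). Not NE.
(Center, Far-R): Shop 1 can switch to Far-R (7 → 9). Not NE.
(Right, Center): Shop 1 can switch to Left (3 → 9). Not NE.
(Right, Right): Shop 1 gets 9, best alternative 4; Shop 2 gets 8, best alternative 6. No profitable deviation — NE.
(The remaining 4 profiles each have a profitable deviation by the same check.)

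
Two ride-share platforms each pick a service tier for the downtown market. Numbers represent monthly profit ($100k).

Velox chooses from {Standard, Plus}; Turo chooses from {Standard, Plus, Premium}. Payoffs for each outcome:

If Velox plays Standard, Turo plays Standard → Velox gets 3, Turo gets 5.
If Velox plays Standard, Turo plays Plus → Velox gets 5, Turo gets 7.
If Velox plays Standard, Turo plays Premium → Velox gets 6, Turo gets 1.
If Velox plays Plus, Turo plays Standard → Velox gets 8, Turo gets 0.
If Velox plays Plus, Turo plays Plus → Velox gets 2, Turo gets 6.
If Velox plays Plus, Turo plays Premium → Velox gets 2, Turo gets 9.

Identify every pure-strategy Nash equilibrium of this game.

(Standard, Plus)

(Standard, Standard): Velox can switch to Plus (3 → 8). Not NE.
(Standard, Plus): Velox gets 5, best alternative 2; Turo gets 7, best alternative 5. No profitable deviation — NE.
(Standard, Premium): Turo can switch to Standard (1 → 5). Not NE.
(Plus, Standard): Turo can switch to Plus (0 → 6). Not NE.
(Plus, Plus): Velox can switch to Standard (2 → 5). Not NE.
(Plus, Premium): Velox can switch to Standard (2 → 6). Not NE.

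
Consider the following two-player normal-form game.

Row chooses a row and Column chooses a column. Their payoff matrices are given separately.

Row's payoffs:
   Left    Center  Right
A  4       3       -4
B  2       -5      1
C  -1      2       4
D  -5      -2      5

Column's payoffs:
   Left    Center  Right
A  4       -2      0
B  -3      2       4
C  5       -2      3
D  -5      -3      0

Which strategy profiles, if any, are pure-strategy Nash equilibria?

The pure Nash equilibria are (A, Left) and (D, Right).

For each strategy profile, look for a profitable unilateral deviation.
(A, Left): Row gets 4, best alternative 2; Column gets 4, best alternative 0. No profitable deviation — NE.
(A, Center): Column can switch to Left (-2 → 4). Not NE.
(A, Right): Row can switch to B (-4 → 1). Not NE.
(B, Left): Row can switch to A (2 → 4). Not NE.
(B, Center): Row can switch to A (-5 → 3). Not NE.
(B, Right): Row can switch to C (1 → 4). Not NE.
(C, Left): Row can switch to A (-1 → 4). Not NE.
(C, Center): Row can switch to A (2 → 3). Not NE.
(C, Right): Row can switch to D (4 → 5). Not NE.
(D, Right): Row gets 5, best alternative 4; Column gets 0, best alternative -3. No profitable deviation — NE.
(The remaining 2 profiles each have a profitable deviation by the same check.)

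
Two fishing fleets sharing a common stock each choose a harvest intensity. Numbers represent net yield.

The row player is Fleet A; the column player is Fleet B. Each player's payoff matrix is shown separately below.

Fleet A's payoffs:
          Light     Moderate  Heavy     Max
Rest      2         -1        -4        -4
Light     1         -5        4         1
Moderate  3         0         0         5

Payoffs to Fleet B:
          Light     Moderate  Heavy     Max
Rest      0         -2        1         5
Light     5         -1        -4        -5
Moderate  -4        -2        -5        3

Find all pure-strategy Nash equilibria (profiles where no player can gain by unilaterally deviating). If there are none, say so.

(Rest, Light): Fleet A can switch to Moderate (2 → 3). Not NE.
(Rest, Moderate): Fleet A can switch to Moderate (-1 → 0). Not NE.
(Rest, Heavy): Fleet A can switch to Light (-4 → 4). Not NE.
(Rest, Max): Fleet A can switch to Light (-4 → 1). Not NE.
(Light, Light): Fleet A can switch to Rest (1 → 2). Not NE.
(Light, Moderate): Fleet A can switch to Rest (-5 → -1). Not NE.
(Moderate, Max): Fleet A gets 5, best alternative 1; Fleet B gets 3, best alternative -2. No profitable deviation — NE.
(The remaining 5 profiles each have a profitable deviation by the same check.)

The unique pure-strategy Nash equilibrium is (Moderate, Max).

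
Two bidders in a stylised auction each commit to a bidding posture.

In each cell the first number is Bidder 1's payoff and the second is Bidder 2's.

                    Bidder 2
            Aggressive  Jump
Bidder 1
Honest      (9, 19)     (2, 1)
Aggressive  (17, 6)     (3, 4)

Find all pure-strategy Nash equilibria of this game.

(Honest, Aggressive): Bidder 1 can switch to Aggressive (9 → 17). Not NE.
(Honest, Jump): Bidder 1 can switch to Aggressive (2 → 3). Not NE.
(Aggressive, Aggressive): Bidder 1 gets 17, best alternative 9; Bidder 2 gets 6, best alternative 4. No profitable deviation — NE.
(Aggressive, Jump): Bidder 2 can switch to Aggressive (4 → 6). Not NE.

Pure NE: (Aggressive, Aggressive)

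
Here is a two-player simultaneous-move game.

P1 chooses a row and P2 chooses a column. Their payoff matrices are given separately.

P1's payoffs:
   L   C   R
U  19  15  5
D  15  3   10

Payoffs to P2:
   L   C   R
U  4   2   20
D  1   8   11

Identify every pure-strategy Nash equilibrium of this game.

Pure NE: (D, R)

P1 against L: payoffs 19, 15 → best response U.
P1 against C: payoffs 15, 3 → best response U.
P1 against R: payoffs 5, 10 → best response D.
P2 against U: payoffs 4, 2, 20 → best response R.
P2 against D: payoffs 1, 8, 11 → best response R.
Mutual best responses: (D, R).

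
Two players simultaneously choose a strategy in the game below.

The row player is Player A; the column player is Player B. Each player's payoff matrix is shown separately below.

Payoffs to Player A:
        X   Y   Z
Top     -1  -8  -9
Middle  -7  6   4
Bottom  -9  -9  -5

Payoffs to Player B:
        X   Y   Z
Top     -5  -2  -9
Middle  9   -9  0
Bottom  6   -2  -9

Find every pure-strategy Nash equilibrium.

There is no pure-strategy Nash equilibrium.

Mark each player's best response to every combination of opponents' strategies; a profile where every player is best-responding is a pure Nash equilibrium.
Player A against X: payoffs -1, -7, -9 → best response Top.
Player A against Y: payoffs -8, 6, -9 → best response Middle.
Player A against Z: payoffs -9, 4, -5 → best response Middle.
Player B against Top: payoffs -5, -2, -9 → best response Y.
Player B against Middle: payoffs 9, -9, 0 → best response X.
Player B against Bottom: payoffs 6, -2, -9 → best response X.
No profile is a mutual best response for all players.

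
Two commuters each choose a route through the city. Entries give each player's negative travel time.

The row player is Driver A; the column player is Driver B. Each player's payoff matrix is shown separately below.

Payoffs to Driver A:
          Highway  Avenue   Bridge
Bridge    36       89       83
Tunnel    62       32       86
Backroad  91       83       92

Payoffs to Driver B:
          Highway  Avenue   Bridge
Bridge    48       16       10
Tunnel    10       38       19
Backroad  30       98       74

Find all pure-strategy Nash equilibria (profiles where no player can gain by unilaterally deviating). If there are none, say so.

(Bridge, Highway): Driver A can switch to Tunnel (36 → 62). Not NE.
(Bridge, Avenue): Driver B can switch to Highway (16 → 48). Not NE.
(Bridge, Bridge): Driver A can switch to Tunnel (83 → 86). Not NE.
(Tunnel, Highway): Driver A can switch to Backroad (62 → 91). Not NE.
(Tunnel, Avenue): Driver A can switch to Bridge (32 → 89). Not NE.
(Tunnel, Bridge): Driver A can switch to Backroad (86 → 92). Not NE.
(Backroad, Highway): Driver B can switch to Avenue (30 → 98). Not NE.
(Backroad, Avenue): Driver A can switch to Bridge (83 → 89). Not NE.
(The remaining 1 profile has a profitable deviation by the same check.)

none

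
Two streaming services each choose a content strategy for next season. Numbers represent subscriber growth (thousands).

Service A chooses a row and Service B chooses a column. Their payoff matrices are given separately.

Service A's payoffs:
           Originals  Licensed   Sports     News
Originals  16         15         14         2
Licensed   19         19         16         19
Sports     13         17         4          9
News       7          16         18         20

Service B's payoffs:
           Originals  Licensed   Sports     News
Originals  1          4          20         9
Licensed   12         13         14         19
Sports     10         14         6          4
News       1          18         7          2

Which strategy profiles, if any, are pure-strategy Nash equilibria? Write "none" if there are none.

Service A against Originals: payoffs 16, 19, 13, 7 → best response Licensed.
Service A against Licensed: payoffs 15, 19, 17, 16 → best response Licensed.
Service A against Sports: payoffs 14, 16, 4, 18 → best response News.
Service A against News: payoffs 2, 19, 9, 20 → best response News.
Service B against Originals: payoffs 1, 4, 20, 9 → best response Sports.
Service B against Licensed: payoffs 12, 13, 14, 19 → best response News.
Service B against Sports: payoffs 10, 14, 6, 4 → best response Licensed.
Service B against News: payoffs 1, 18, 7, 2 → best response Licensed.
No profile is a mutual best response for all players.

No pure-strategy Nash equilibrium.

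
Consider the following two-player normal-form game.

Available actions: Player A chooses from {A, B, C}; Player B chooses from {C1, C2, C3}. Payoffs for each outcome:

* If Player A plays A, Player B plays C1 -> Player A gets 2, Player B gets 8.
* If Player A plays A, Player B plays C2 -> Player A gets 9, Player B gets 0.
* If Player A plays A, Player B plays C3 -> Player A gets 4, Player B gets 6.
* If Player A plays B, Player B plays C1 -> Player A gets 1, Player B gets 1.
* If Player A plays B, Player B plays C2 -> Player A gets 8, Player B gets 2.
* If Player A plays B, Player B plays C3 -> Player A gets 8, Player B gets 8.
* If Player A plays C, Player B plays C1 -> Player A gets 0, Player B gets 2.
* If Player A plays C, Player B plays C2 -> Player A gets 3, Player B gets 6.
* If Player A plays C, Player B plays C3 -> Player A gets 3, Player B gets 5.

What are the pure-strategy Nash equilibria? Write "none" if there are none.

(A, C1): Player A gets 2, best alternative 1; Player B gets 8, best alternative 6. No profitable deviation — NE.
(A, C2): Player B can switch to C1 (0 → 8). Not NE.
(A, C3): Player A can switch to B (4 → 8). Not NE.
(B, C1): Player A can switch to A (1 → 2). Not NE.
(B, C2): Player A can switch to A (8 → 9). Not NE.
(B, C3): Player A gets 8, best alternative 4; Player B gets 8, best alternative 2. No profitable deviation — NE.
(C, C1): Player A can switch to A (0 → 2). Not NE.
(C, C2): Player A can switch to A (3 → 9). Not NE.
(C, C3): Player A can switch to A (3 → 4). Not NE.

Pure-strategy Nash equilibria: (A, C1) and (B, C3)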